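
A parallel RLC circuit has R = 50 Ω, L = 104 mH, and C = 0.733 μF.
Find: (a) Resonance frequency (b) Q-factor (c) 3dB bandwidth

Step 1 — Resonance: ω₀ = 1/√(LC) = 1/√(0.104·7.33e-07) = 3622 rad/s.
Step 2 — f₀ = ω₀/(2π) = 576.4 Hz.
Step 3 — Parallel Q: Q = R/(ω₀L) = 50/(3622·0.104) = 0.1327.
Step 4 — Bandwidth: Δω = ω₀/Q = 2.729e+04 rad/s; BW = Δω/(2π) = 4343 Hz.

(a) f₀ = 576.4 Hz  (b) Q = 0.1327  (c) BW = 4343 Hz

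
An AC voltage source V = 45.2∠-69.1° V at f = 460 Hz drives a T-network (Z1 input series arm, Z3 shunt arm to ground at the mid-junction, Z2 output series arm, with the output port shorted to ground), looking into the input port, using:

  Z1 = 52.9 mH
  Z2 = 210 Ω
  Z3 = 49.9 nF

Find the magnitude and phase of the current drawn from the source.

Step 1 — Angular frequency: ω = 2π·f = 2π·460 = 2890 rad/s.
Step 2 — Component impedances:
  Z1: Z = jωL = j·2890·0.0529 = 0 + j152.9 Ω
  Z2: Z = R = 210 Ω
  Z3: Z = 1/(jωC) = -j/(ω·C) = 0 - j6934 Ω
Step 3 — With the output port shorted to ground, the output series arm Z2 runs from the junction to ground; the shunt arm Z3 also runs from the junction to ground. They appear in parallel: Z3 || Z2 = 209.8 - j6.354 Ω.
Step 4 — Series with input arm Z1: Z_in = Z1 + (Z3 || Z2) = 209.8 + j146.5 Ω = 255.9∠34.9° Ω.
Step 5 — Source phasor: V = 45.2∠-69.1° V = 16.12 - j42.23 V.
Step 6 — Ohm's law: I = V / Z_total = (16.12 - j42.23) / (209.8 + j146.5) = -0.04283 - j0.1713 A.
Step 7 — Convert to polar: |I| = 0.1766 A, ∠I = -104.0°.

I = 0.1766∠-104.0° A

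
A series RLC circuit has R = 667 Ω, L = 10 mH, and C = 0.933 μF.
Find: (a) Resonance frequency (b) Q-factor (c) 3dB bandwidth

Step 1 — Resonance condition Im(Z)=0 gives ω₀ = 1/√(LC).
Step 2 — ω₀ = 1/√(0.01·9.33e-07) = 1.035e+04 rad/s.
Step 3 — f₀ = ω₀/(2π) = 1648 Hz.
Step 4 — Series Q: Q = ω₀L/R = 1.035e+04·0.01/667 = 0.1552.
Step 5 — 3dB bandwidth: Δω = ω₀/Q = 6.67e+04 rad/s; BW = Δω/(2π) = 1.062e+04 Hz.

(a) f₀ = 1648 Hz  (b) Q = 0.1552  (c) BW = 1.062e+04 Hz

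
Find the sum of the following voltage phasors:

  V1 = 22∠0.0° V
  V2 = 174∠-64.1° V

Step 1 — Convert each phasor to rectangular form:
  V1 = 22·(cos(0.0°) + j·sin(0.0°)) = 22 V
  V2 = 174·(cos(-64.1°) + j·sin(-64.1°)) = 76 - j156.5 V
Step 2 — Sum components: V_total = 98 - j156.5 V.
Step 3 — Convert to polar: |V_total| = 184.7 V, ∠V_total = -57.9°.

V_total = 184.7∠-57.9° V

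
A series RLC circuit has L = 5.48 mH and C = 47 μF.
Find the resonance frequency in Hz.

Step 1 — Resonance condition Im(Z)=0 gives ω₀ = 1/√(LC).
Step 2 — ω₀ = 1/√(0.00548·4.7e-05) = 1970 rad/s.
Step 3 — f₀ = ω₀/(2π) = 313.6 Hz.

f₀ = 313.6 Hz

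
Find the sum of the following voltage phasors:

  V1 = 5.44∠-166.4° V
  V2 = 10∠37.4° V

Step 1 — Convert each phasor to rectangular form:
  V1 = 5.44·(cos(-166.4°) + j·sin(-166.4°)) = -5.287 - j1.279 V
  V2 = 10·(cos(37.4°) + j·sin(37.4°)) = 7.944 + j6.074 V
Step 2 — Sum components: V_total = 2.657 + j4.795 V.
Step 3 — Convert to polar: |V_total| = 5.481 V, ∠V_total = 61.0°.

V_total = 5.481∠61.0° V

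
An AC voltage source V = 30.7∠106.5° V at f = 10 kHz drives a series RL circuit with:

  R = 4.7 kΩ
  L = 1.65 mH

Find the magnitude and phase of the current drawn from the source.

Step 1 — Angular frequency: ω = 2π·f = 2π·1e+04 = 6.283e+04 rad/s.
Step 2 — Component impedances:
  R: Z = R = 4700 Ω
  L: Z = jωL = j·6.283e+04·0.00165 = 0 + j103.7 Ω
Step 3 — Series combination: Z_total = R + L = 4700 + j103.7 Ω = 4701∠1.3° Ω.
Step 4 — Source phasor: V = 30.7∠106.5° V = -8.719 + j29.44 V.
Step 5 — Ohm's law: I = V / Z_total = (-8.719 + j29.44) / (4700 + j103.7) = -0.001716 + j0.006301 A.
Step 6 — Convert to polar: |I| = 0.00653 A, ∠I = 105.2°.

I = 0.00653∠105.2° A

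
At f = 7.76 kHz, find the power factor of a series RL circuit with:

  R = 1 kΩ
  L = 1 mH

Step 1 — Angular frequency: ω = 2π·f = 2π·7760 = 4.876e+04 rad/s.
Step 2 — Component impedances:
  R: Z = R = 1000 Ω
  L: Z = jωL = j·4.876e+04·0.001 = 0 + j48.76 Ω
Step 3 — Series combination: Z_total = R + L = 1000 + j48.76 Ω = 1001∠2.8° Ω.
Step 4 — Power factor: PF = cos(φ) = Re(Z)/|Z| = 1000/1001.2 = 0.9988.
Step 5 — Type: Im(Z) = 48.76 ⇒ lagging (phase φ = 2.8°).

PF = 0.9988 (lagging, φ = 2.8°)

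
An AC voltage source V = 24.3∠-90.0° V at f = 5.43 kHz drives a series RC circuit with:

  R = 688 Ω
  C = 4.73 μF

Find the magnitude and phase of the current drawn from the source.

Step 1 — Angular frequency: ω = 2π·f = 2π·5430 = 3.412e+04 rad/s.
Step 2 — Component impedances:
  R: Z = R = 688 Ω
  C: Z = 1/(jωC) = -j/(ω·C) = 0 - j6.197 Ω
Step 3 — Series combination: Z_total = R + C = 688 - j6.197 Ω = 688∠-0.5° Ω.
Step 4 — Source phasor: V = 24.3∠-90.0° V = 0 - j24.3 V.
Step 5 — Ohm's law: I = V / Z_total = (0 - j24.3) / (688 - j6.197) = 0.0003181 - j0.03532 A.
Step 6 — Convert to polar: |I| = 0.03532 A, ∠I = -89.5°.

I = 0.03532∠-89.5° A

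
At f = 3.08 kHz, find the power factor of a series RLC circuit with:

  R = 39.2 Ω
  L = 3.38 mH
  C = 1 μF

Step 1 — Angular frequency: ω = 2π·f = 2π·3080 = 1.935e+04 rad/s.
Step 2 — Component impedances:
  R: Z = R = 39.2 Ω
  L: Z = jωL = j·1.935e+04·0.00338 = 0 + j65.41 Ω
  C: Z = 1/(jωC) = -j/(ω·C) = 0 - j51.67 Ω
Step 3 — Series combination: Z_total = R + L + C = 39.2 + j13.74 Ω = 41.54∠19.3° Ω.
Step 4 — Power factor: PF = cos(φ) = Re(Z)/|Z| = 39.2/41.54 = 0.9437.
Step 5 — Type: Im(Z) = 13.74 ⇒ lagging (phase φ = 19.3°).

PF = 0.9437 (lagging, φ = 19.3°)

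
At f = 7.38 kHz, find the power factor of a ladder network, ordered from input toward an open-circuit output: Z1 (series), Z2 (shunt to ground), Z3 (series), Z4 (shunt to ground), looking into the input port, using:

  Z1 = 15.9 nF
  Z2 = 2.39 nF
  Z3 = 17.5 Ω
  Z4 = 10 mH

Step 1 — Angular frequency: ω = 2π·f = 2π·7380 = 4.637e+04 rad/s.
Step 2 — Component impedances:
  Z1: Z = 1/(jωC) = -j/(ω·C) = 0 - j1356 Ω
  Z2: Z = 1/(jωC) = -j/(ω·C) = 0 - j9023 Ω
  Z3: Z = R = 17.5 Ω
  Z4: Z = jωL = j·4.637e+04·0.01 = 0 + j463.7 Ω
Step 3 — Ladder network (open output): work backward from the far end, alternating series and parallel combinations. Z_in = 19.45 - j867.6 Ω = 867.8∠-88.7° Ω.
Step 4 — Power factor: PF = cos(φ) = Re(Z)/|Z| = 19.45/867.8 = 0.02241.
Step 5 — Type: Im(Z) = -867.6 ⇒ leading (phase φ = -88.7°).

PF = 0.02241 (leading, φ = -88.7°)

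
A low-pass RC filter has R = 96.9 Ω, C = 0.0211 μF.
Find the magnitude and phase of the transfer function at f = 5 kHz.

Step 1 — Angular frequency: ω = 2π·5000 = 3.142e+04 rad/s.
Step 2 — Transfer function: H(jω) = 1/(1 + jωRC).
Step 3 — Denominator: 1 + jωRC = 1 + j·3.142e+04·96.9·2.11e-08 = 1 + j0.06423.
Step 4 — H = 0.9959 - j0.06397.
Step 5 — Magnitude: |H| = 0.9979 (-0.0 dB); phase: φ = -3.7°.

|H| = 0.9979 (-0.0 dB), φ = -3.7°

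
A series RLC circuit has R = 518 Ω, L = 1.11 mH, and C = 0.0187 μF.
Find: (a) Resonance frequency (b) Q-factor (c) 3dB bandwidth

Step 1 — Resonance condition Im(Z)=0 gives ω₀ = 1/√(LC).
Step 2 — ω₀ = 1/√(0.00111·1.87e-08) = 2.195e+05 rad/s.
Step 3 — f₀ = ω₀/(2π) = 3.493e+04 Hz.
Step 4 — Series Q: Q = ω₀L/R = 2.195e+05·0.00111/518 = 0.4703.
Step 5 — 3dB bandwidth: Δω = ω₀/Q = 4.667e+05 rad/s; BW = Δω/(2π) = 7.427e+04 Hz.

(a) f₀ = 3.493e+04 Hz  (b) Q = 0.4703  (c) BW = 7.427e+04 Hz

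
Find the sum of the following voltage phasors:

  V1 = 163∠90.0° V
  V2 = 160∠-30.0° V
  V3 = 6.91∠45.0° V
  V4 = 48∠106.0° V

Step 1 — Convert each phasor to rectangular form:
  V1 = 163·(cos(90.0°) + j·sin(90.0°)) = 0 + j163 V
  V2 = 160·(cos(-30.0°) + j·sin(-30.0°)) = 138.6 - j80 V
  V3 = 6.91·(cos(45.0°) + j·sin(45.0°)) = 4.886 + j4.886 V
  V4 = 48·(cos(106.0°) + j·sin(106.0°)) = -13.23 + j46.14 V
Step 2 — Sum components: V_total = 130.2 + j134 V.
Step 3 — Convert to polar: |V_total| = 186.9 V, ∠V_total = 45.8°.

V_total = 186.9∠45.8° V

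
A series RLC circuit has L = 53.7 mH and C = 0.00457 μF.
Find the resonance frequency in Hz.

Step 1 — Resonance condition Im(Z)=0 gives ω₀ = 1/√(LC).
Step 2 — ω₀ = 1/√(0.0537·4.57e-09) = 6.383e+04 rad/s.
Step 3 — f₀ = ω₀/(2π) = 1.016e+04 Hz.

f₀ = 1.016e+04 Hz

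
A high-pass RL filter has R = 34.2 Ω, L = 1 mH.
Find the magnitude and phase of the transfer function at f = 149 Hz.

Step 1 — Angular frequency: ω = 2π·149 = 936.2 rad/s.
Step 2 — Transfer function: H(jω) = jωL/(R + jωL).
Step 3 — Numerator jωL = j·0.9362; denominator R + jωL = 34.2 + j0.9362.
Step 4 — H = 0.0007488 + j0.02735.
Step 5 — Magnitude: |H| = 0.02736 (-31.3 dB); phase: φ = 88.4°.

|H| = 0.02736 (-31.3 dB), φ = 88.4°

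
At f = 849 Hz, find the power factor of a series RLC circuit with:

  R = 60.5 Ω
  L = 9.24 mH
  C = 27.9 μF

Step 1 — Angular frequency: ω = 2π·f = 2π·849 = 5334 rad/s.
Step 2 — Component impedances:
  R: Z = R = 60.5 Ω
  L: Z = jωL = j·5334·0.00924 = 0 + j49.29 Ω
  C: Z = 1/(jωC) = -j/(ω·C) = 0 - j6.719 Ω
Step 3 — Series combination: Z_total = R + L + C = 60.5 + j42.57 Ω = 73.98∠35.1° Ω.
Step 4 — Power factor: PF = cos(φ) = Re(Z)/|Z| = 60.5/73.98 = 0.8178.
Step 5 — Type: Im(Z) = 42.57 ⇒ lagging (phase φ = 35.1°).

PF = 0.8178 (lagging, φ = 35.1°)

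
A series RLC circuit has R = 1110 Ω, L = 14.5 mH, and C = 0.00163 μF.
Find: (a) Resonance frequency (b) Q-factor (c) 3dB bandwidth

Step 1 — Resonance condition Im(Z)=0 gives ω₀ = 1/√(LC).
Step 2 — ω₀ = 1/√(0.0145·1.63e-09) = 2.057e+05 rad/s.
Step 3 — f₀ = ω₀/(2π) = 3.274e+04 Hz.
Step 4 — Series Q: Q = ω₀L/R = 2.057e+05·0.0145/1110 = 2.687.
Step 5 — 3dB bandwidth: Δω = ω₀/Q = 7.655e+04 rad/s; BW = Δω/(2π) = 1.218e+04 Hz.

(a) f₀ = 3.274e+04 Hz  (b) Q = 2.687  (c) BW = 1.218e+04 Hz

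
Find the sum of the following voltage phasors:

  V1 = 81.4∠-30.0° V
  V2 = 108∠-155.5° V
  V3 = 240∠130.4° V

Step 1 — Convert each phasor to rectangular form:
  V1 = 81.4·(cos(-30.0°) + j·sin(-30.0°)) = 70.49 - j40.7 V
  V2 = 108·(cos(-155.5°) + j·sin(-155.5°)) = -98.28 - j44.79 V
  V3 = 240·(cos(130.4°) + j·sin(130.4°)) = -155.5 + j182.8 V
Step 2 — Sum components: V_total = -183.3 + j97.28 V.
Step 3 — Convert to polar: |V_total| = 207.5 V, ∠V_total = 152.0°.

V_total = 207.5∠152.0° V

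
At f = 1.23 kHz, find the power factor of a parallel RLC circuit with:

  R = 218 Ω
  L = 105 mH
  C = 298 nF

Step 1 — Angular frequency: ω = 2π·f = 2π·1230 = 7728 rad/s.
Step 2 — Component impedances:
  R: Z = R = 218 Ω
  L: Z = jωL = j·7728·0.105 = 0 + j811.5 Ω
  C: Z = 1/(jωC) = -j/(ω·C) = 0 - j434.2 Ω
Step 3 — Parallel combination: 1/Z_total = 1/R + 1/L + 1/C; Z_total = 206.7 - j48.26 Ω = 212.3∠-13.1° Ω.
Step 4 — Power factor: PF = cos(φ) = Re(Z)/|Z| = 206.736/212.294 = 0.9738.
Step 5 — Type: Im(Z) = -48.26 ⇒ leading (phase φ = -13.1°).

PF = 0.9738 (leading, φ = -13.1°)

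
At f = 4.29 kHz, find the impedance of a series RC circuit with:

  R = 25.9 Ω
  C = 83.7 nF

Step 1 — Angular frequency: ω = 2π·f = 2π·4290 = 2.695e+04 rad/s.
Step 2 — Component impedances:
  R: Z = R = 25.9 Ω
  C: Z = 1/(jωC) = -j/(ω·C) = 0 - j443.2 Ω
Step 3 — Series combination: Z_total = R + C = 25.9 - j443.2 Ω = 444∠-86.7° Ω.

Z = 25.9 - j443.2 Ω = 444∠-86.7° Ω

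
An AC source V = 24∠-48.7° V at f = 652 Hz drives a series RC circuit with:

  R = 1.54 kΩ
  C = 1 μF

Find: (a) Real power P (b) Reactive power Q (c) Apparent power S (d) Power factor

Step 1 — Angular frequency: ω = 2π·f = 2π·652 = 4097 rad/s.
Step 2 — Component impedances:
  R: Z = R = 1540 Ω
  C: Z = 1/(jωC) = -j/(ω·C) = 0 - j244.1 Ω
Step 3 — Series combination: Z_total = R + C = 1540 - j244.1 Ω = 1559∠-9.0° Ω.
Step 4 — Source phasor: V = 24∠-48.7° V = 15.84 - j18.03 V.
Step 5 — Current: I = V / Z = 0.01184 - j0.009831 A = 0.01539∠-39.7° A.
Step 6 — Complex power: S = V·I* = 0.3649 - j0.05783 VA.
Step 7 — Real power: P = Re(S) = 0.3649 W.
Step 8 — Reactive power: Q = Im(S) = -0.05783 VAR.
Step 9 — Apparent power: |S| = 0.3694 VA.
Step 10 — Power factor: PF = P/|S| = 0.9877 (leading).

(a) P = 0.3649 W  (b) Q = -0.05783 VAR  (c) S = 0.3694 VA  (d) PF = 0.9877 (leading)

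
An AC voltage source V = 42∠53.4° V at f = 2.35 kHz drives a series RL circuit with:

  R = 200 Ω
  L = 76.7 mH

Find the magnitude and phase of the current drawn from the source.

Step 1 — Angular frequency: ω = 2π·f = 2π·2350 = 1.477e+04 rad/s.
Step 2 — Component impedances:
  R: Z = R = 200 Ω
  L: Z = jωL = j·1.477e+04·0.0767 = 0 + j1133 Ω
Step 3 — Series combination: Z_total = R + L = 200 + j1133 Ω = 1150∠80.0° Ω.
Step 4 — Source phasor: V = 42∠53.4° V = 25.04 + j33.72 V.
Step 5 — Ohm's law: I = V / Z_total = (25.04 + j33.72) / (200 + j1133) = 0.03266 - j0.01634 A.
Step 6 — Convert to polar: |I| = 0.03652 A, ∠I = -26.6°.

I = 0.03652∠-26.6° A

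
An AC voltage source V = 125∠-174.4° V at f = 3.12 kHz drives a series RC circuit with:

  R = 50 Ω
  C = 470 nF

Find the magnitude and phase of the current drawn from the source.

Step 1 — Angular frequency: ω = 2π·f = 2π·3120 = 1.96e+04 rad/s.
Step 2 — Component impedances:
  R: Z = R = 50 Ω
  C: Z = 1/(jωC) = -j/(ω·C) = 0 - j108.5 Ω
Step 3 — Series combination: Z_total = R + C = 50 - j108.5 Ω = 119.5∠-65.3° Ω.
Step 4 — Source phasor: V = 125∠-174.4° V = -124.4 - j12.2 V.
Step 5 — Ohm's law: I = V / Z_total = (-124.4 - j12.2) / (50 - j108.5) = -0.3429 - j0.9883 A.
Step 6 — Convert to polar: |I| = 1.046 A, ∠I = -109.1°.

I = 1.046∠-109.1° A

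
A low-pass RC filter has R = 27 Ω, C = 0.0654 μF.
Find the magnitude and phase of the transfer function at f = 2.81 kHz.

Step 1 — Angular frequency: ω = 2π·2810 = 1.766e+04 rad/s.
Step 2 — Transfer function: H(jω) = 1/(1 + jωRC).
Step 3 — Denominator: 1 + jωRC = 1 + j·1.766e+04·27·6.54e-08 = 1 + j0.03118.
Step 4 — H = 0.999 - j0.03115.
Step 5 — Magnitude: |H| = 0.9995 (-0.0 dB); phase: φ = -1.8°.

|H| = 0.9995 (-0.0 dB), φ = -1.8°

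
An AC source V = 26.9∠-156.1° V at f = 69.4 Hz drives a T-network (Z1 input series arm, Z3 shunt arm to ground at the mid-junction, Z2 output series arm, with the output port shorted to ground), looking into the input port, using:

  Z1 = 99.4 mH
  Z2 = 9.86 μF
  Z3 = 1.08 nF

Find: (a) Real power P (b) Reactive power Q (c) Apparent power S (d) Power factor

Step 1 — Angular frequency: ω = 2π·f = 2π·69.4 = 436.1 rad/s.
Step 2 — Component impedances:
  Z1: Z = jωL = j·436.1·0.0994 = 0 + j43.34 Ω
  Z2: Z = 1/(jωC) = -j/(ω·C) = 0 - j232.6 Ω
  Z3: Z = 1/(jωC) = -j/(ω·C) = 0 - j2.123e+06 Ω
Step 3 — With the output port shorted to ground, the output series arm Z2 runs from the junction to ground; the shunt arm Z3 also runs from the junction to ground. They appear in parallel: Z3 || Z2 = 0 - j232.6 Ω.
Step 4 — Series with input arm Z1: Z_in = Z1 + (Z3 || Z2) = 0 - j189.2 Ω = 189.2∠-90.0° Ω.
Step 5 — Source phasor: V = 26.9∠-156.1° V = -24.59 - j10.9 V.
Step 6 — Current: I = V / Z = 0.0576 - j0.13 A = 0.1422∠-66.1° A.
Step 7 — Complex power: S = V·I* = 0 - j3.824 VA.
Step 8 — Real power: P = Re(S) = 0 W.
Step 9 — Reactive power: Q = Im(S) = -3.824 VAR.
Step 10 — Apparent power: |S| = 3.824 VA.
Step 11 — Power factor: PF = P/|S| = 0 (leading).

(a) P = 0 W  (b) Q = -3.824 VAR  (c) S = 3.824 VA  (d) PF = 0 (leading)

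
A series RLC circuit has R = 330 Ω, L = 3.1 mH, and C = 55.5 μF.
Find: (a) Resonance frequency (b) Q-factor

Step 1 — Resonance condition Im(Z)=0 gives ω₀ = 1/√(LC).
Step 2 — ω₀ = 1/√(0.0031·5.55e-05) = 2411 rad/s.
Step 3 — f₀ = ω₀/(2π) = 383.7 Hz.
Step 4 — Series Q: Q = ω₀L/R = 2411·0.0031/330 = 0.02265.

(a) f₀ = 383.7 Hz  (b) Q = 0.02265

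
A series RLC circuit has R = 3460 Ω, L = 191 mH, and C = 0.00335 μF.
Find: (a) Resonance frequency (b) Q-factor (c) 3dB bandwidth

Step 1 — Resonance: ω₀ = 1/√(LC) = 1/√(0.191·3.35e-09) = 3.953e+04 rad/s.
Step 2 — f₀ = ω₀/(2π) = 6292 Hz.
Step 3 — Series Q: Q = ω₀L/R = 3.953e+04·0.191/3460 = 2.182.
Step 4 — Bandwidth: Δω = ω₀/Q = 1.812e+04 rad/s; BW = Δω/(2π) = 2883 Hz.

(a) f₀ = 6292 Hz  (b) Q = 2.182  (c) BW = 2883 Hz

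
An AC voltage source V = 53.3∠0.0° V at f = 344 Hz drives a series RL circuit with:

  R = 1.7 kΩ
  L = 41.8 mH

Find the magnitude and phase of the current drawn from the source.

Step 1 — Angular frequency: ω = 2π·f = 2π·344 = 2161 rad/s.
Step 2 — Component impedances:
  R: Z = R = 1700 Ω
  L: Z = jωL = j·2161·0.0418 = 0 + j90.35 Ω
Step 3 — Series combination: Z_total = R + L = 1700 + j90.35 Ω = 1702∠3.0° Ω.
Step 4 — Source phasor: V = 53.3∠0.0° V = 53.3 V.
Step 5 — Ohm's law: I = V / Z_total = (53.3) / (1700 + j90.35) = 0.03126 - j0.001662 A.
Step 6 — Convert to polar: |I| = 0.03131 A, ∠I = -3.0°.

I = 0.03131∠-3.0° A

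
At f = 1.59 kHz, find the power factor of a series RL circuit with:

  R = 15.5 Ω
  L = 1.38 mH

Step 1 — Angular frequency: ω = 2π·f = 2π·1590 = 9990 rad/s.
Step 2 — Component impedances:
  R: Z = R = 15.5 Ω
  L: Z = jωL = j·9990·0.00138 = 0 + j13.79 Ω
Step 3 — Series combination: Z_total = R + L = 15.5 + j13.79 Ω = 20.74∠41.7° Ω.
Step 4 — Power factor: PF = cos(φ) = Re(Z)/|Z| = 15.5/20.744 = 0.7472.
Step 5 — Type: Im(Z) = 13.79 ⇒ lagging (phase φ = 41.7°).

PF = 0.7472 (lagging, φ = 41.7°)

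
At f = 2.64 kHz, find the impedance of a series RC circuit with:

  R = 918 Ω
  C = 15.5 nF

Step 1 — Angular frequency: ω = 2π·f = 2π·2640 = 1.659e+04 rad/s.
Step 2 — Component impedances:
  R: Z = R = 918 Ω
  C: Z = 1/(jωC) = -j/(ω·C) = 0 - j3889 Ω
Step 3 — Series combination: Z_total = R + C = 918 - j3889 Ω = 3996∠-76.7° Ω.

Z = 918 - j3889 Ω = 3996∠-76.7° Ω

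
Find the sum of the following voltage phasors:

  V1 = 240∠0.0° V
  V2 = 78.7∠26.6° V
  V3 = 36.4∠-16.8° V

Step 1 — Convert each phasor to rectangular form:
  V1 = 240·(cos(0.0°) + j·sin(0.0°)) = 240 V
  V2 = 78.7·(cos(26.6°) + j·sin(26.6°)) = 70.37 + j35.24 V
  V3 = 36.4·(cos(-16.8°) + j·sin(-16.8°)) = 34.85 - j10.52 V
Step 2 — Sum components: V_total = 345.2 + j24.72 V.
Step 3 — Convert to polar: |V_total| = 346.1 V, ∠V_total = 4.1°.

V_total = 346.1∠4.1° V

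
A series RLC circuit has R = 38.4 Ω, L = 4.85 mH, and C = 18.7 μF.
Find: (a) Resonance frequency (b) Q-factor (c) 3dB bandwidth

Step 1 — Resonance: ω₀ = 1/√(LC) = 1/√(0.00485·1.87e-05) = 3321 rad/s.
Step 2 — f₀ = ω₀/(2π) = 528.5 Hz.
Step 3 — Series Q: Q = ω₀L/R = 3321·0.00485/38.4 = 0.4194.
Step 4 — Bandwidth: Δω = ω₀/Q = 7918 rad/s; BW = Δω/(2π) = 1260 Hz.

(a) f₀ = 528.5 Hz  (b) Q = 0.4194  (c) BW = 1260 Hz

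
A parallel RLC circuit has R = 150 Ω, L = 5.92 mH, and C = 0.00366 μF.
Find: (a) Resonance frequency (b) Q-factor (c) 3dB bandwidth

Step 1 — Resonance: ω₀ = 1/√(LC) = 1/√(0.00592·3.66e-09) = 2.148e+05 rad/s.
Step 2 — f₀ = ω₀/(2π) = 3.419e+04 Hz.
Step 3 — Parallel Q: Q = R/(ω₀L) = 150/(2.148e+05·0.00592) = 0.1179.
Step 4 — Bandwidth: Δω = ω₀/Q = 1.821e+06 rad/s; BW = Δω/(2π) = 2.899e+05 Hz.

(a) f₀ = 3.419e+04 Hz  (b) Q = 0.1179  (c) BW = 2.899e+05 Hz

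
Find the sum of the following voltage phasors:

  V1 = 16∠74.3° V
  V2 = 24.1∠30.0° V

Step 1 — Convert each phasor to rectangular form:
  V1 = 16·(cos(74.3°) + j·sin(74.3°)) = 4.33 + j15.4 V
  V2 = 24.1·(cos(30.0°) + j·sin(30.0°)) = 20.87 + j12.05 V
Step 2 — Sum components: V_total = 25.2 + j27.45 V.
Step 3 — Convert to polar: |V_total| = 37.27 V, ∠V_total = 47.4°.

V_total = 37.27∠47.4° V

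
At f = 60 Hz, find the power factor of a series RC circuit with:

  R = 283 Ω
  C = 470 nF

Step 1 — Angular frequency: ω = 2π·f = 2π·60 = 377 rad/s.
Step 2 — Component impedances:
  R: Z = R = 283 Ω
  C: Z = 1/(jωC) = -j/(ω·C) = 0 - j5644 Ω
Step 3 — Series combination: Z_total = R + C = 283 - j5644 Ω = 5651∠-87.1° Ω.
Step 4 — Power factor: PF = cos(φ) = Re(Z)/|Z| = 283/5651 = 0.05008.
Step 5 — Type: Im(Z) = -5644 ⇒ leading (phase φ = -87.1°).

PF = 0.05008 (leading, φ = -87.1°)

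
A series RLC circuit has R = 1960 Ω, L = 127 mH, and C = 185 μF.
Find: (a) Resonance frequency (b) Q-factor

Step 1 — Resonance condition Im(Z)=0 gives ω₀ = 1/√(LC).
Step 2 — ω₀ = 1/√(0.127·0.000185) = 206.3 rad/s.
Step 3 — f₀ = ω₀/(2π) = 32.83 Hz.
Step 4 — Series Q: Q = ω₀L/R = 206.3·0.127/1960 = 0.01337.

(a) f₀ = 32.83 Hz  (b) Q = 0.01337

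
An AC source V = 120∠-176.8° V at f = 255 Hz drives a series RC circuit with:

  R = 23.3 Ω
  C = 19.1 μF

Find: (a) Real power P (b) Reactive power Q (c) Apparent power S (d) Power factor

Step 1 — Angular frequency: ω = 2π·f = 2π·255 = 1602 rad/s.
Step 2 — Component impedances:
  R: Z = R = 23.3 Ω
  C: Z = 1/(jωC) = -j/(ω·C) = 0 - j32.68 Ω
Step 3 — Series combination: Z_total = R + C = 23.3 - j32.68 Ω = 40.13∠-54.5° Ω.
Step 4 — Source phasor: V = 120∠-176.8° V = -119.8 - j6.699 V.
Step 5 — Current: I = V / Z = -1.597 - j2.528 A = 2.99∠-122.3° A.
Step 6 — Complex power: S = V·I* = 208.3 - j292.1 VA.
Step 7 — Real power: P = Re(S) = 208.3 W.
Step 8 — Reactive power: Q = Im(S) = -292.1 VAR.
Step 9 — Apparent power: |S| = 358.8 VA.
Step 10 — Power factor: PF = P/|S| = 0.5806 (leading).

(a) P = 208.3 W  (b) Q = -292.1 VAR  (c) S = 358.8 VA  (d) PF = 0.5806 (leading)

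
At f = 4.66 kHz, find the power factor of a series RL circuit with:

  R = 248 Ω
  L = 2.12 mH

Step 1 — Angular frequency: ω = 2π·f = 2π·4660 = 2.928e+04 rad/s.
Step 2 — Component impedances:
  R: Z = R = 248 Ω
  L: Z = jωL = j·2.928e+04·0.00212 = 0 + j62.07 Ω
Step 3 — Series combination: Z_total = R + L = 248 + j62.07 Ω = 255.7∠14.1° Ω.
Step 4 — Power factor: PF = cos(φ) = Re(Z)/|Z| = 248/255.65 = 0.9701.
Step 5 — Type: Im(Z) = 62.07 ⇒ lagging (phase φ = 14.1°).

PF = 0.9701 (lagging, φ = 14.1°)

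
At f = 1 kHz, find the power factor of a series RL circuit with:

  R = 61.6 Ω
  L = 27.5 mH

Step 1 — Angular frequency: ω = 2π·f = 2π·1000 = 6283 rad/s.
Step 2 — Component impedances:
  R: Z = R = 61.6 Ω
  L: Z = jωL = j·6283·0.0275 = 0 + j172.8 Ω
Step 3 — Series combination: Z_total = R + L = 61.6 + j172.8 Ω = 183.4∠70.4° Ω.
Step 4 — Power factor: PF = cos(φ) = Re(Z)/|Z| = 61.6/183.44 = 0.3358.
Step 5 — Type: Im(Z) = 172.8 ⇒ lagging (phase φ = 70.4°).

PF = 0.3358 (lagging, φ = 70.4°)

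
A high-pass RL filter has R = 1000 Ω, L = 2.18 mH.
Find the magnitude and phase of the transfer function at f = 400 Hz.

Step 1 — Angular frequency: ω = 2π·400 = 2513 rad/s.
Step 2 — Transfer function: H(jω) = jωL/(R + jωL).
Step 3 — Numerator jωL = j·5.479; denominator R + jωL = 1000 + j5.479.
Step 4 — H = 3.002e-05 + j0.005479.
Step 5 — Magnitude: |H| = 0.005479 (-45.2 dB); phase: φ = 89.7°.

|H| = 0.005479 (-45.2 dB), φ = 89.7°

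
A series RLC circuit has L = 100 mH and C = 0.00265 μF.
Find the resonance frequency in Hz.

Step 1 — Resonance condition Im(Z)=0 gives ω₀ = 1/√(LC).
Step 2 — ω₀ = 1/√(0.1·2.65e-09) = 6.143e+04 rad/s.
Step 3 — f₀ = ω₀/(2π) = 9777 Hz.

f₀ = 9777 Hz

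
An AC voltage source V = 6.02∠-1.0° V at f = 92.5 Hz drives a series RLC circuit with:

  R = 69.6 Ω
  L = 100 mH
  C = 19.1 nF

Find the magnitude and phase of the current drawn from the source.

Step 1 — Angular frequency: ω = 2π·f = 2π·92.5 = 581.2 rad/s.
Step 2 — Component impedances:
  R: Z = R = 69.6 Ω
  L: Z = jωL = j·581.2·0.1 = 0 + j58.12 Ω
  C: Z = 1/(jωC) = -j/(ω·C) = 0 - j9.008e+04 Ω
Step 3 — Series combination: Z_total = R + L + C = 69.6 - j9.003e+04 Ω = 9.003e+04∠-90.0° Ω.
Step 4 — Source phasor: V = 6.02∠-1.0° V = 6.019 - j0.1051 V.
Step 5 — Ohm's law: I = V / Z_total = (6.019 - j0.1051) / (69.6 - j9.003e+04) = 1.219e-06 + j6.686e-05 A.
Step 6 — Convert to polar: |I| = 6.687e-05 A, ∠I = 89.0°.

I = 6.687e-05∠89.0° A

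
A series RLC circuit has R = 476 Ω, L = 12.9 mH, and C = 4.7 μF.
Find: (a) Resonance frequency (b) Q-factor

Step 1 — Resonance condition Im(Z)=0 gives ω₀ = 1/√(LC).
Step 2 — ω₀ = 1/√(0.0129·4.7e-06) = 4061 rad/s.
Step 3 — f₀ = ω₀/(2π) = 646.4 Hz.
Step 4 — Series Q: Q = ω₀L/R = 4061·0.0129/476 = 0.1101.

(a) f₀ = 646.4 Hz  (b) Q = 0.1101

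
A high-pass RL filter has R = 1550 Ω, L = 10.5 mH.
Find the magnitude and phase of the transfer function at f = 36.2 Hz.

Step 1 — Angular frequency: ω = 2π·36.2 = 227.5 rad/s.
Step 2 — Transfer function: H(jω) = jωL/(R + jωL).
Step 3 — Numerator jωL = j·2.388; denominator R + jωL = 1550 + j2.388.
Step 4 — H = 2.374e-06 + j0.001541.
Step 5 — Magnitude: |H| = 0.001541 (-56.2 dB); phase: φ = 89.9°.

|H| = 0.001541 (-56.2 dB), φ = 89.9°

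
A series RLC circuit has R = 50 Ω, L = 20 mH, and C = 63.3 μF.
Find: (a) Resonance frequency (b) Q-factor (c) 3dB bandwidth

Step 1 — Resonance condition Im(Z)=0 gives ω₀ = 1/√(LC).
Step 2 — ω₀ = 1/√(0.02·6.33e-05) = 888.8 rad/s.
Step 3 — f₀ = ω₀/(2π) = 141.5 Hz.
Step 4 — Series Q: Q = ω₀L/R = 888.8·0.02/50 = 0.3555.
Step 5 — 3dB bandwidth: Δω = ω₀/Q = 2500 rad/s; BW = Δω/(2π) = 397.9 Hz.

(a) f₀ = 141.5 Hz  (b) Q = 0.3555  (c) BW = 397.9 Hz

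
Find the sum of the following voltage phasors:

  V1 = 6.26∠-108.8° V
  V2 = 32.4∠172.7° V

Step 1 — Convert each phasor to rectangular form:
  V1 = 6.26·(cos(-108.8°) + j·sin(-108.8°)) = -2.017 - j5.926 V
  V2 = 32.4·(cos(172.7°) + j·sin(172.7°)) = -32.14 + j4.117 V
Step 2 — Sum components: V_total = -34.15 - j1.809 V.
Step 3 — Convert to polar: |V_total| = 34.2 V, ∠V_total = -177.0°.

V_total = 34.2∠-177.0° V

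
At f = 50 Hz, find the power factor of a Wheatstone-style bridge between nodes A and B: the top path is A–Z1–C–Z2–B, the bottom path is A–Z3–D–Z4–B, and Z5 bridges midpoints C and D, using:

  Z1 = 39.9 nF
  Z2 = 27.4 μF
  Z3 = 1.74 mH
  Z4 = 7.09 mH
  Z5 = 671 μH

Step 1 — Angular frequency: ω = 2π·f = 2π·50 = 314.2 rad/s.
Step 2 — Component impedances:
  Z1: Z = 1/(jωC) = -j/(ω·C) = 0 - j7.978e+04 Ω
  Z2: Z = 1/(jωC) = -j/(ω·C) = 0 - j116.2 Ω
  Z3: Z = jωL = j·314.2·0.00174 = 0 + j0.5466 Ω
  Z4: Z = jωL = j·314.2·0.00709 = 0 + j2.227 Ω
  Z5: Z = jωL = j·314.2·0.000671 = 0 + j0.2108 Ω
Step 3 — Bridge requires nodal analysis (the Z5 bridge couples midpoints C and D, so the two paths cannot be reduced to a simple series/parallel combination). Setting node B to ground and injecting 1 A at node A, the 3-node admittance system at A, C, D solves to V_A = Z_AB = 0 + j2.818 Ω = 2.818∠90.0° Ω.
Step 4 — Power factor: PF = cos(φ) = Re(Z)/|Z| = 0/2.818 = 0.
Step 5 — Type: Im(Z) = 2.818 ⇒ lagging (phase φ = 90.0°).

PF = 0 (lagging, φ = 90.0°)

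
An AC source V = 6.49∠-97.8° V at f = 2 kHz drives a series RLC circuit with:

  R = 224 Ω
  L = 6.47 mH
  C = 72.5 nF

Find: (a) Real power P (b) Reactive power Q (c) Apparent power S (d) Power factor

Step 1 — Angular frequency: ω = 2π·f = 2π·2000 = 1.257e+04 rad/s.
Step 2 — Component impedances:
  R: Z = R = 224 Ω
  L: Z = jωL = j·1.257e+04·0.00647 = 0 + j81.3 Ω
  C: Z = 1/(jωC) = -j/(ω·C) = 0 - j1098 Ω
Step 3 — Series combination: Z_total = R + L + C = 224 - j1016 Ω = 1041∠-77.6° Ω.
Step 4 — Source phasor: V = 6.49∠-97.8° V = -0.8808 - j6.43 V.
Step 5 — Current: I = V / Z = 0.005851 - j0.002156 A = 0.006236∠-20.2° A.
Step 6 — Complex power: S = V·I* = 0.008711 - j0.03952 VA.
Step 7 — Real power: P = Re(S) = 0.008711 W.
Step 8 — Reactive power: Q = Im(S) = -0.03952 VAR.
Step 9 — Apparent power: |S| = 0.04047 VA.
Step 10 — Power factor: PF = P/|S| = 0.2152 (leading).

(a) P = 0.008711 W  (b) Q = -0.03952 VAR  (c) S = 0.04047 VA  (d) PF = 0.2152 (leading)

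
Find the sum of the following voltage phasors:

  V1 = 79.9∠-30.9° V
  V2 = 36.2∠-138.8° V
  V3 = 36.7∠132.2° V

Step 1 — Convert each phasor to rectangular form:
  V1 = 79.9·(cos(-30.9°) + j·sin(-30.9°)) = 68.56 - j41.03 V
  V2 = 36.2·(cos(-138.8°) + j·sin(-138.8°)) = -27.24 - j23.84 V
  V3 = 36.7·(cos(132.2°) + j·sin(132.2°)) = -24.65 + j27.19 V
Step 2 — Sum components: V_total = 16.67 - j37.69 V.
Step 3 — Convert to polar: |V_total| = 41.21 V, ∠V_total = -66.1°.

V_total = 41.21∠-66.1° V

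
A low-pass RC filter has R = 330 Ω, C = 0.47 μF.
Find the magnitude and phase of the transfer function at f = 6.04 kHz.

Step 1 — Angular frequency: ω = 2π·6040 = 3.795e+04 rad/s.
Step 2 — Transfer function: H(jω) = 1/(1 + jωRC).
Step 3 — Denominator: 1 + jωRC = 1 + j·3.795e+04·330·4.7e-07 = 1 + j5.886.
Step 4 — H = 0.02805 - j0.1651.
Step 5 — Magnitude: |H| = 0.1675 (-15.5 dB); phase: φ = -80.4°.

|H| = 0.1675 (-15.5 dB), φ = -80.4°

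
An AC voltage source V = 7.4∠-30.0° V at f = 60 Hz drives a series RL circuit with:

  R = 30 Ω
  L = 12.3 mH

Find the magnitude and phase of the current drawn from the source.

Step 1 — Angular frequency: ω = 2π·f = 2π·60 = 377 rad/s.
Step 2 — Component impedances:
  R: Z = R = 30 Ω
  L: Z = jωL = j·377·0.0123 = 0 + j4.637 Ω
Step 3 — Series combination: Z_total = R + L = 30 + j4.637 Ω = 30.36∠8.8° Ω.
Step 4 — Source phasor: V = 7.4∠-30.0° V = 6.409 - j3.7 V.
Step 5 — Ohm's law: I = V / Z_total = (6.409 - j3.7) / (30 + j4.637) = 0.19 - j0.1527 A.
Step 6 — Convert to polar: |I| = 0.2438 A, ∠I = -38.8°.

I = 0.2438∠-38.8° A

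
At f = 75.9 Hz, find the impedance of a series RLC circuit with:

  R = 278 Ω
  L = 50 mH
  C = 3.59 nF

Step 1 — Angular frequency: ω = 2π·f = 2π·75.9 = 476.9 rad/s.
Step 2 — Component impedances:
  R: Z = R = 278 Ω
  L: Z = jωL = j·476.9·0.05 = 0 + j23.84 Ω
  C: Z = 1/(jωC) = -j/(ω·C) = 0 - j5.841e+05 Ω
Step 3 — Series combination: Z_total = R + L + C = 278 - j5.841e+05 Ω = 5.841e+05∠-90.0° Ω.

Z = 278 - j5.841e+05 Ω = 5.841e+05∠-90.0° Ω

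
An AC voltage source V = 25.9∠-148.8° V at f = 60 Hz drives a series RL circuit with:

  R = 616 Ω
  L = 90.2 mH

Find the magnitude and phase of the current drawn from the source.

Step 1 — Angular frequency: ω = 2π·f = 2π·60 = 377 rad/s.
Step 2 — Component impedances:
  R: Z = R = 616 Ω
  L: Z = jωL = j·377·0.0902 = 0 + j34 Ω
Step 3 — Series combination: Z_total = R + L = 616 + j34 Ω = 616.9∠3.2° Ω.
Step 4 — Source phasor: V = 25.9∠-148.8° V = -22.15 - j13.42 V.
Step 5 — Ohm's law: I = V / Z_total = (-22.15 - j13.42) / (616 + j34) = -0.03705 - j0.01974 A.
Step 6 — Convert to polar: |I| = 0.04198 A, ∠I = -152.0°.

I = 0.04198∠-152.0° A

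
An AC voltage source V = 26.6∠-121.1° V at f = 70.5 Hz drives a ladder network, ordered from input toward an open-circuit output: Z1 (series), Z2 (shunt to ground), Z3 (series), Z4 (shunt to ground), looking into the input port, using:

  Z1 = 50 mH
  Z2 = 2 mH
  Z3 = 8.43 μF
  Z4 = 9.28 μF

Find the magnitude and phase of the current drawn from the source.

Step 1 — Angular frequency: ω = 2π·f = 2π·70.5 = 443 rad/s.
Step 2 — Component impedances:
  Z1: Z = jωL = j·443·0.05 = 0 + j22.15 Ω
  Z2: Z = jωL = j·443·0.002 = 0 + j0.8859 Ω
  Z3: Z = 1/(jωC) = -j/(ω·C) = 0 - j267.8 Ω
  Z4: Z = 1/(jωC) = -j/(ω·C) = 0 - j243.3 Ω
Step 3 — Ladder network (open output): work backward from the far end, alternating series and parallel combinations. Z_in = 0 + j23.04 Ω = 23.04∠90.0° Ω.
Step 4 — Source phasor: V = 26.6∠-121.1° V = -13.74 - j22.78 V.
Step 5 — Ohm's law: I = V / Z_total = (-13.74 - j22.78) / (0 + j23.04) = -0.9888 + j0.5965 A.
Step 6 — Convert to polar: |I| = 1.155 A, ∠I = 148.9°.

I = 1.155∠148.9° A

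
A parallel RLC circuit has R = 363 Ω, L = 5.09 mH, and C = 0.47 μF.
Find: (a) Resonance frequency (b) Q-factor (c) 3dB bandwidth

Step 1 — Resonance: ω₀ = 1/√(LC) = 1/√(0.00509·4.7e-07) = 2.045e+04 rad/s.
Step 2 — f₀ = ω₀/(2π) = 3254 Hz.
Step 3 — Parallel Q: Q = R/(ω₀L) = 363/(2.045e+04·0.00509) = 3.488.
Step 4 — Bandwidth: Δω = ω₀/Q = 5861 rad/s; BW = Δω/(2π) = 932.9 Hz.

(a) f₀ = 3254 Hz  (b) Q = 3.488  (c) BW = 932.9 Hz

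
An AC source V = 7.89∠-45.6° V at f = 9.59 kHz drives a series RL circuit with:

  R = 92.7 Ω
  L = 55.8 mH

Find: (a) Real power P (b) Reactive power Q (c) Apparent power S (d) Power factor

Step 1 — Angular frequency: ω = 2π·f = 2π·9590 = 6.026e+04 rad/s.
Step 2 — Component impedances:
  R: Z = R = 92.7 Ω
  L: Z = jωL = j·6.026e+04·0.0558 = 0 + j3362 Ω
Step 3 — Series combination: Z_total = R + L = 92.7 + j3362 Ω = 3364∠88.4° Ω.
Step 4 — Source phasor: V = 7.89∠-45.6° V = 5.52 - j5.637 V.
Step 5 — Current: I = V / Z = -0.00163 - j0.001687 A = 0.002346∠-134.0° A.
Step 6 — Complex power: S = V·I* = 0.0005101 + j0.0185 VA.
Step 7 — Real power: P = Re(S) = 0.0005101 W.
Step 8 — Reactive power: Q = Im(S) = 0.0185 VAR.
Step 9 — Apparent power: |S| = 0.01851 VA.
Step 10 — Power factor: PF = P/|S| = 0.02756 (lagging).

(a) P = 0.0005101 W  (b) Q = 0.0185 VAR  (c) S = 0.01851 VA  (d) PF = 0.02756 (lagging)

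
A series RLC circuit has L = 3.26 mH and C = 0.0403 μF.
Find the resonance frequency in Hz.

Step 1 — Resonance condition Im(Z)=0 gives ω₀ = 1/√(LC).
Step 2 — ω₀ = 1/√(0.00326·4.03e-08) = 8.724e+04 rad/s.
Step 3 — f₀ = ω₀/(2π) = 1.389e+04 Hz.

f₀ = 1.389e+04 Hz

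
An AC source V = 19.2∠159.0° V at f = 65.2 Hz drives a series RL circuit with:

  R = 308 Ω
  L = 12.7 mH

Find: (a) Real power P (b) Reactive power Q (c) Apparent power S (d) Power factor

Step 1 — Angular frequency: ω = 2π·f = 2π·65.2 = 409.7 rad/s.
Step 2 — Component impedances:
  R: Z = R = 308 Ω
  L: Z = jωL = j·409.7·0.0127 = 0 + j5.203 Ω
Step 3 — Series combination: Z_total = R + L = 308 + j5.203 Ω = 308∠1.0° Ω.
Step 4 — Source phasor: V = 19.2∠159.0° V = -17.92 + j6.881 V.
Step 5 — Current: I = V / Z = -0.0578 + j0.02332 A = 0.06233∠158.0° A.
Step 6 — Complex power: S = V·I* = 1.197 + j0.02021 VA.
Step 7 — Real power: P = Re(S) = 1.197 W.
Step 8 — Reactive power: Q = Im(S) = 0.02021 VAR.
Step 9 — Apparent power: |S| = 1.197 VA.
Step 10 — Power factor: PF = P/|S| = 0.9999 (lagging).

(a) P = 1.197 W  (b) Q = 0.02021 VAR  (c) S = 1.197 VA  (d) PF = 0.9999 (lagging)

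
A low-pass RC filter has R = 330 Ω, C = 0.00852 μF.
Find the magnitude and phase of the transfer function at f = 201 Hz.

Step 1 — Angular frequency: ω = 2π·201 = 1263 rad/s.
Step 2 — Transfer function: H(jω) = 1/(1 + jωRC).
Step 3 — Denominator: 1 + jωRC = 1 + j·1263·330·8.52e-09 = 1 + j0.003551.
Step 4 — H = 1 - j0.003551.
Step 5 — Magnitude: |H| = 1 (-0.0 dB); phase: φ = -0.2°.

|H| = 1 (-0.0 dB), φ = -0.2°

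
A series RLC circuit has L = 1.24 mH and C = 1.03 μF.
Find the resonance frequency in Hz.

Step 1 — Resonance condition Im(Z)=0 gives ω₀ = 1/√(LC).
Step 2 — ω₀ = 1/√(0.00124·1.03e-06) = 2.798e+04 rad/s.
Step 3 — f₀ = ω₀/(2π) = 4453 Hz.

f₀ = 4453 Hz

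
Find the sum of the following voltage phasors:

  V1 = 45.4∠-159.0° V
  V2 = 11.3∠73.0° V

Step 1 — Convert each phasor to rectangular form:
  V1 = 45.4·(cos(-159.0°) + j·sin(-159.0°)) = -42.38 - j16.27 V
  V2 = 11.3·(cos(73.0°) + j·sin(73.0°)) = 3.304 + j10.81 V
Step 2 — Sum components: V_total = -39.08 - j5.464 V.
Step 3 — Convert to polar: |V_total| = 39.46 V, ∠V_total = -172.0°.

V_total = 39.46∠-172.0° V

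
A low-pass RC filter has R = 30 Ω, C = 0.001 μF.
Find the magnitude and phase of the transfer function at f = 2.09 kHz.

Step 1 — Angular frequency: ω = 2π·2090 = 1.313e+04 rad/s.
Step 2 — Transfer function: H(jω) = 1/(1 + jωRC).
Step 3 — Denominator: 1 + jωRC = 1 + j·1.313e+04·30·1e-09 = 1 + j0.000394.
Step 4 — H = 1 - j0.000394.
Step 5 — Magnitude: |H| = 1 (-0.0 dB); phase: φ = -0.0°.

|H| = 1 (-0.0 dB), φ = -0.0°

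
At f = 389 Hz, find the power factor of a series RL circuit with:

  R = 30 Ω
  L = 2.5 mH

Step 1 — Angular frequency: ω = 2π·f = 2π·389 = 2444 rad/s.
Step 2 — Component impedances:
  R: Z = R = 30 Ω
  L: Z = jωL = j·2444·0.0025 = 0 + j6.11 Ω
Step 3 — Series combination: Z_total = R + L = 30 + j6.11 Ω = 30.62∠11.5° Ω.
Step 4 — Power factor: PF = cos(φ) = Re(Z)/|Z| = 30/30.616 = 0.9799.
Step 5 — Type: Im(Z) = 6.11 ⇒ lagging (phase φ = 11.5°).

PF = 0.9799 (lagging, φ = 11.5°)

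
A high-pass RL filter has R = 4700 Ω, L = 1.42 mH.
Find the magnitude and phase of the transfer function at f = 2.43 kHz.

Step 1 — Angular frequency: ω = 2π·2430 = 1.527e+04 rad/s.
Step 2 — Transfer function: H(jω) = jωL/(R + jωL).
Step 3 — Numerator jωL = j·21.68; denominator R + jωL = 4700 + j21.68.
Step 4 — H = 2.128e-05 + j0.004613.
Step 5 — Magnitude: |H| = 0.004613 (-46.7 dB); phase: φ = 89.7°.

|H| = 0.004613 (-46.7 dB), φ = 89.7°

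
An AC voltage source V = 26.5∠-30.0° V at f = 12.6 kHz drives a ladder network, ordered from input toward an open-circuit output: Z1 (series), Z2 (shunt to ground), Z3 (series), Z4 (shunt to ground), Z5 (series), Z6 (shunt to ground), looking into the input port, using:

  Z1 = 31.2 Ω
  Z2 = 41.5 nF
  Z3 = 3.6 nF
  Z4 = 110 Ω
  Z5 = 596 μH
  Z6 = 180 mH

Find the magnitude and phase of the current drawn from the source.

Step 1 — Angular frequency: ω = 2π·f = 2π·1.26e+04 = 7.917e+04 rad/s.
Step 2 — Component impedances:
  Z1: Z = R = 31.2 Ω
  Z2: Z = 1/(jωC) = -j/(ω·C) = 0 - j304.4 Ω
  Z3: Z = 1/(jωC) = -j/(ω·C) = 0 - j3509 Ω
  Z4: Z = R = 110 Ω
  Z5: Z = jωL = j·7.917e+04·0.000596 = 0 + j47.18 Ω
  Z6: Z = jωL = j·7.917e+04·0.18 = 0 + j1.425e+04 Ω
Step 3 — Ladder network (open output): work backward from the far end, alternating series and parallel combinations. Z_in = 31.9 - j280.1 Ω = 281.9∠-83.5° Ω.
Step 4 — Source phasor: V = 26.5∠-30.0° V = 22.95 - j13.25 V.
Step 5 — Ohm's law: I = V / Z_total = (22.95 - j13.25) / (31.9 - j280.1) = 0.05591 + j0.07557 A.
Step 6 — Convert to polar: |I| = 0.09401 A, ∠I = 53.5°.

I = 0.09401∠53.5° A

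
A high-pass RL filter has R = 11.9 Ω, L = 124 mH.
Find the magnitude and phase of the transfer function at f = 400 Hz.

Step 1 — Angular frequency: ω = 2π·400 = 2513 rad/s.
Step 2 — Transfer function: H(jω) = jωL/(R + jωL).
Step 3 — Numerator jωL = j·311.6; denominator R + jωL = 11.9 + j311.6.
Step 4 — H = 0.9985 + j0.03813.
Step 5 — Magnitude: |H| = 0.9993 (-0.0 dB); phase: φ = 2.2°.

|H| = 0.9993 (-0.0 dB), φ = 2.2°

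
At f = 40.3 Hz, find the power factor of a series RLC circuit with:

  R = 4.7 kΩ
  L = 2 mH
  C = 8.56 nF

Step 1 — Angular frequency: ω = 2π·f = 2π·40.3 = 253.2 rad/s.
Step 2 — Component impedances:
  R: Z = R = 4700 Ω
  L: Z = jωL = j·253.2·0.002 = 0 + j0.5064 Ω
  C: Z = 1/(jωC) = -j/(ω·C) = 0 - j4.614e+05 Ω
Step 3 — Series combination: Z_total = R + L + C = 4700 - j4.614e+05 Ω = 4.614e+05∠-89.4° Ω.
Step 4 — Power factor: PF = cos(φ) = Re(Z)/|Z| = 4700/4.614e+05 = 0.01019.
Step 5 — Type: Im(Z) = -4.614e+05 ⇒ leading (phase φ = -89.4°).

PF = 0.01019 (leading, φ = -89.4°)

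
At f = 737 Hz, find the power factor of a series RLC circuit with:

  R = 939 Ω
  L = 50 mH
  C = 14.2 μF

Step 1 — Angular frequency: ω = 2π·f = 2π·737 = 4631 rad/s.
Step 2 — Component impedances:
  R: Z = R = 939 Ω
  L: Z = jωL = j·4631·0.05 = 0 + j231.5 Ω
  C: Z = 1/(jωC) = -j/(ω·C) = 0 - j15.21 Ω
Step 3 — Series combination: Z_total = R + L + C = 939 + j216.3 Ω = 963.6∠13.0° Ω.
Step 4 — Power factor: PF = cos(φ) = Re(Z)/|Z| = 939/963.6 = 0.9745.
Step 5 — Type: Im(Z) = 216.3 ⇒ lagging (phase φ = 13.0°).

PF = 0.9745 (lagging, φ = 13.0°)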